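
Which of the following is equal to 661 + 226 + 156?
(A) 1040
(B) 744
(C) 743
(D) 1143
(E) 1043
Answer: E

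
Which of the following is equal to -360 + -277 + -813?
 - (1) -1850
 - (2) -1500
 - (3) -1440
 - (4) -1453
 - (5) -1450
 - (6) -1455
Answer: 5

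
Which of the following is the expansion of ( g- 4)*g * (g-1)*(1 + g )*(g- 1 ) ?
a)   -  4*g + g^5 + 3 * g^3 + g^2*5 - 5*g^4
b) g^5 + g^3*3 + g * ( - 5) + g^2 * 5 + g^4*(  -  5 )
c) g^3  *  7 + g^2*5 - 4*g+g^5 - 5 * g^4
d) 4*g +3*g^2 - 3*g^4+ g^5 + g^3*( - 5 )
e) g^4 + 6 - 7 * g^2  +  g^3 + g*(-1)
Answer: a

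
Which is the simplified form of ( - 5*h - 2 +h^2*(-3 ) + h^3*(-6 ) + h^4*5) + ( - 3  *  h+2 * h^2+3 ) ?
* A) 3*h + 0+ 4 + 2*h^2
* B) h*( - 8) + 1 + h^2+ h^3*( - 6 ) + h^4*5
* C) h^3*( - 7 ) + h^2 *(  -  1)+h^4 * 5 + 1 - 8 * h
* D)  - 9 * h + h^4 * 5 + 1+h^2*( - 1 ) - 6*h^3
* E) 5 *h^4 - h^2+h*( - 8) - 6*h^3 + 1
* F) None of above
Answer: E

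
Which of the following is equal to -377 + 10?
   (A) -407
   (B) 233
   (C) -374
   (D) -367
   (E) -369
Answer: D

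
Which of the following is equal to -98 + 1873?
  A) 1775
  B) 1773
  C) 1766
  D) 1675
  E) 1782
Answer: A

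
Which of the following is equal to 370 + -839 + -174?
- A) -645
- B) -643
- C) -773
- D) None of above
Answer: B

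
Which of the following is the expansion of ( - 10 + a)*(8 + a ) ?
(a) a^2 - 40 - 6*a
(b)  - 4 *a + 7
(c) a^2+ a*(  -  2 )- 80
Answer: c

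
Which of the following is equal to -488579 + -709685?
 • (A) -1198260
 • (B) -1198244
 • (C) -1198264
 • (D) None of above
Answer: C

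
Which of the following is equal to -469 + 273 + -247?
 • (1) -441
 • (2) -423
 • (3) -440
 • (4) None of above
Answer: 4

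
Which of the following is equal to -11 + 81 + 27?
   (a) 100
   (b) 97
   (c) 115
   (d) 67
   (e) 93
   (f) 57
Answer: b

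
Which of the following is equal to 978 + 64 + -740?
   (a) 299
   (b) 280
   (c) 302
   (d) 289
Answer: c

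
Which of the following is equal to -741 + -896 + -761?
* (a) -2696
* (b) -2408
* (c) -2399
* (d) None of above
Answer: d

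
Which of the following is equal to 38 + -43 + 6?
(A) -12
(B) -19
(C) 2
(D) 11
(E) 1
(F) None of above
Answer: E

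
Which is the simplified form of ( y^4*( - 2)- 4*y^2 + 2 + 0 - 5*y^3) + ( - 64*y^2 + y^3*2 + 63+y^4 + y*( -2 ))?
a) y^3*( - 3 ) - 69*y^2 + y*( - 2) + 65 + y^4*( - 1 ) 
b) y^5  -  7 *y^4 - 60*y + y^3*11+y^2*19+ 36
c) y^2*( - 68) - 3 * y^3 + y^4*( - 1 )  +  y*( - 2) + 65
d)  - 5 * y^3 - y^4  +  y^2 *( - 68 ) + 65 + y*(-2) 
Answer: c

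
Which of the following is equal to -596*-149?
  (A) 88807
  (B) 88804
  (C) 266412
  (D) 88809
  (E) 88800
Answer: B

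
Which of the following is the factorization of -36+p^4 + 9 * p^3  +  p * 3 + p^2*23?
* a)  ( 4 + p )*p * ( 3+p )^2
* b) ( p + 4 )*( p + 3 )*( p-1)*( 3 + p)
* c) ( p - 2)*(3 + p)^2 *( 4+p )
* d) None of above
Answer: b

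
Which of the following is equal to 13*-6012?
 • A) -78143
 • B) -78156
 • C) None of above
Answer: B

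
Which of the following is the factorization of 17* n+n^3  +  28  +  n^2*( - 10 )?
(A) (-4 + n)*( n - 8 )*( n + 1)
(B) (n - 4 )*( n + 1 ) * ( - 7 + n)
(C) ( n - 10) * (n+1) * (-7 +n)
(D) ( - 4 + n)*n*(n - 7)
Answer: B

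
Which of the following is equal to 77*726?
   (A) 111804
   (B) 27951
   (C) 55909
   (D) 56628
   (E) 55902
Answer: E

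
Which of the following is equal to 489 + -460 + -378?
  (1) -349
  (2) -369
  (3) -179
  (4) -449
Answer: 1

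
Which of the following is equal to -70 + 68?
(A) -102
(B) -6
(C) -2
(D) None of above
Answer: C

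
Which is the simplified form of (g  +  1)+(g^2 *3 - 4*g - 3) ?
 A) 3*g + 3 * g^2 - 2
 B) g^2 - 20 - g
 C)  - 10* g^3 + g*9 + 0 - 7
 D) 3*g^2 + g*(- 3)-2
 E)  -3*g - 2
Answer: D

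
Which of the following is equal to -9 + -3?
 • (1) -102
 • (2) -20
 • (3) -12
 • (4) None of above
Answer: 3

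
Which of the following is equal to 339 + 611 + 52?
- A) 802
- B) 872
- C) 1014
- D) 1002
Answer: D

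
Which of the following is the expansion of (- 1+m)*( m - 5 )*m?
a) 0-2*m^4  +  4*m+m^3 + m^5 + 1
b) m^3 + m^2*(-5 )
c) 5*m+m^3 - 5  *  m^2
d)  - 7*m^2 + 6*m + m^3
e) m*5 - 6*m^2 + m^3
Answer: e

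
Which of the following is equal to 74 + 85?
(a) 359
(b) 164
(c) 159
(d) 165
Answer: c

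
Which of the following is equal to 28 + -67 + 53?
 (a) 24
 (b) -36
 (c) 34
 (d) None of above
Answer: d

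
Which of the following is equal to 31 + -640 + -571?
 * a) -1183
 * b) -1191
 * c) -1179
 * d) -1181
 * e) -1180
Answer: e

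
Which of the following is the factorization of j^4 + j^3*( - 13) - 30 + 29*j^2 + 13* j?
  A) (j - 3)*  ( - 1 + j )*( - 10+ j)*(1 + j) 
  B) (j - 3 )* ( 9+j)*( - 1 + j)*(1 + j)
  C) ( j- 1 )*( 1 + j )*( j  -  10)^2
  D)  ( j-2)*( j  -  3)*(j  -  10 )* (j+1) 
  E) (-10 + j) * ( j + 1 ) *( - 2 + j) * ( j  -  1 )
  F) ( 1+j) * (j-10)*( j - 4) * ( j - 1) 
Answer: A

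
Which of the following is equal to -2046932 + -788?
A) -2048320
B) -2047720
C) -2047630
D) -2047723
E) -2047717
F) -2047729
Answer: B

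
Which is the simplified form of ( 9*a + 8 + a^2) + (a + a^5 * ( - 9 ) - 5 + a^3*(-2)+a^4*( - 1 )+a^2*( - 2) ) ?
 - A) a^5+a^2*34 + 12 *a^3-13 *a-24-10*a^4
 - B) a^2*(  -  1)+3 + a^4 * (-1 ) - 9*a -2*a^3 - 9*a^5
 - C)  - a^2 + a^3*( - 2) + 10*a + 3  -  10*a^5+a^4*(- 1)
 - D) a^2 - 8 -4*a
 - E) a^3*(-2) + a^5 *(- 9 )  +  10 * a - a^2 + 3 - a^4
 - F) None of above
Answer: E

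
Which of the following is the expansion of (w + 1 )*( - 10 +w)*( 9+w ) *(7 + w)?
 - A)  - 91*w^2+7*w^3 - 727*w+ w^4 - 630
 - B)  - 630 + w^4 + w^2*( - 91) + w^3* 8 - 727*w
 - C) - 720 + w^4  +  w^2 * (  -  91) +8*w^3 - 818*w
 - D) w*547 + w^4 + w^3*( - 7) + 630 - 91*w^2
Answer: A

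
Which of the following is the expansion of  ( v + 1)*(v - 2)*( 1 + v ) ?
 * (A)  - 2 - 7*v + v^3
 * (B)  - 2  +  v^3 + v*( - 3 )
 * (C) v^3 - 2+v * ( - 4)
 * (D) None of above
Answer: B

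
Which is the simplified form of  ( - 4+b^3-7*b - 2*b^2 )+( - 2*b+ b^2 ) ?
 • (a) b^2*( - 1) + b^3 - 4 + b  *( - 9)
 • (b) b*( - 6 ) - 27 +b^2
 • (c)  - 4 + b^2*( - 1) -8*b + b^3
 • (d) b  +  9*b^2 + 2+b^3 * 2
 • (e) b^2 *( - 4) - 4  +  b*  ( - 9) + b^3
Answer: a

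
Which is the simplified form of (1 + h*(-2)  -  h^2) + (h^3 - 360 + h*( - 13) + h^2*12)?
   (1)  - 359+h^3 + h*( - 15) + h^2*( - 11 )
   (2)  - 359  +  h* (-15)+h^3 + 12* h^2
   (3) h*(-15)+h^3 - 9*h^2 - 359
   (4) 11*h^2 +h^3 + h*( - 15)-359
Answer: 4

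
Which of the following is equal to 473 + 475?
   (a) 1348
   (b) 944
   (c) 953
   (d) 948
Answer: d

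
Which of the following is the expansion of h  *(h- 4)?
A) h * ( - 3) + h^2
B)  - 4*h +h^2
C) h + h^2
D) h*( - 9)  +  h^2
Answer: B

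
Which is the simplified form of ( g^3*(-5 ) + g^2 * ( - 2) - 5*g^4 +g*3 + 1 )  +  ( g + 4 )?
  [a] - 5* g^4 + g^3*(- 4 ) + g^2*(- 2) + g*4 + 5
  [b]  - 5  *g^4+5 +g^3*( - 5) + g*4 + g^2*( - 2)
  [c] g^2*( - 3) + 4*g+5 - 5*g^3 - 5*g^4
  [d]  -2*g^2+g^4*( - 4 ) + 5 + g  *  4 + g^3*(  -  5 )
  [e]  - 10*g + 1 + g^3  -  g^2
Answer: b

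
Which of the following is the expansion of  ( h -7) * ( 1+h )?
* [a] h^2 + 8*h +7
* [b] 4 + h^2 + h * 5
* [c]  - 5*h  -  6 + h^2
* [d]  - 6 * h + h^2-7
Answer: d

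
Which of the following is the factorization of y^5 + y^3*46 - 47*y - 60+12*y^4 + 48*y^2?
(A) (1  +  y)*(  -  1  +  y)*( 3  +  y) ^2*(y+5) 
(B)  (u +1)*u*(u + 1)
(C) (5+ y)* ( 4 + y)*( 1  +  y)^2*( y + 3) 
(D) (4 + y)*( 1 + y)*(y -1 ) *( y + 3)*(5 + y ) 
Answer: D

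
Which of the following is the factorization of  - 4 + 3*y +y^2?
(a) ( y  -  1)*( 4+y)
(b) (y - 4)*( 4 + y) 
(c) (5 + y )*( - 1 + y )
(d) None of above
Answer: a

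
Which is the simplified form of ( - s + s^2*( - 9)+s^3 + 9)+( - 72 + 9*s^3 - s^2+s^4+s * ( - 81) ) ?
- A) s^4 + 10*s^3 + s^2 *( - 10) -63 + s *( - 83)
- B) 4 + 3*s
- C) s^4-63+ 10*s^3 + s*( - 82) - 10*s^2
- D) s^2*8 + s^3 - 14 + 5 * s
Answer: C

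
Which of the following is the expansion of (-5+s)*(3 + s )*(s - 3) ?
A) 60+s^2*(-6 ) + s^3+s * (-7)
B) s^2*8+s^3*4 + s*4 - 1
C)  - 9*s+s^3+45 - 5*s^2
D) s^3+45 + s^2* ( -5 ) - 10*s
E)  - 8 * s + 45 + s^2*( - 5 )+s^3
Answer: C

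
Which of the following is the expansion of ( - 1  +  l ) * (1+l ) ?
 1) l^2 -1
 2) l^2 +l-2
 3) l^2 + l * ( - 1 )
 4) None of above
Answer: 1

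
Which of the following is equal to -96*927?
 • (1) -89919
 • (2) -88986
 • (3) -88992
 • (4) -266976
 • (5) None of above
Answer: 3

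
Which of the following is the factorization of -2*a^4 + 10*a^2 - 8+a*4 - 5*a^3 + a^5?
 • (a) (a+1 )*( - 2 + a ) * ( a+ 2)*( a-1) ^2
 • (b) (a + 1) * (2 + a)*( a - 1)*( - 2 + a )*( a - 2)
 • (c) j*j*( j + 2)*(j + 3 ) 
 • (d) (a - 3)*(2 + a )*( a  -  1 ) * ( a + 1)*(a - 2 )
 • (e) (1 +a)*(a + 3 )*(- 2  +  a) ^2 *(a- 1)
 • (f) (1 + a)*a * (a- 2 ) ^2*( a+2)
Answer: b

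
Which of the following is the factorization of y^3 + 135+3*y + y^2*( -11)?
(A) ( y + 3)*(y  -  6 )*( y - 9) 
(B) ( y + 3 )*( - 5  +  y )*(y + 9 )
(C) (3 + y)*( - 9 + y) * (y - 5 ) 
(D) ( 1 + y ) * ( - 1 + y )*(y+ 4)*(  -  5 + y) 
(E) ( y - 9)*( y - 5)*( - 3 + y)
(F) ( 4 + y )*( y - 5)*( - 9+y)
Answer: C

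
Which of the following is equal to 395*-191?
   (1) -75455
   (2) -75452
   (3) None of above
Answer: 3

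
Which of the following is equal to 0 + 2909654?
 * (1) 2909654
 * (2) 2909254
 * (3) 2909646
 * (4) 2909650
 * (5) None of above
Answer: 1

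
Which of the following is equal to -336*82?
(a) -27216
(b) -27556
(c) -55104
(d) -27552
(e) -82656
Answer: d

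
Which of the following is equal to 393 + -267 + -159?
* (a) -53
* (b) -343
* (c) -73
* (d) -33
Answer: d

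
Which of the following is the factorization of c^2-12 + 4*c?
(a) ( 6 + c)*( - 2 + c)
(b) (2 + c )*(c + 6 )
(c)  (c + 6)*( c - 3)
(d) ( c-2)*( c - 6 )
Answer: a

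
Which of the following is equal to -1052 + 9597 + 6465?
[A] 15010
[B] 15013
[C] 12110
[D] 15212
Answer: A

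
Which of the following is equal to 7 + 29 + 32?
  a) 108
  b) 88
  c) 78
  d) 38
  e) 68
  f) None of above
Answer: e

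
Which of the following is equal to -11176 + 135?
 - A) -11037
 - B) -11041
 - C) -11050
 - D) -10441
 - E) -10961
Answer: B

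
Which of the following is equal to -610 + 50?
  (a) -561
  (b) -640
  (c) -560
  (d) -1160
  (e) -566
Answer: c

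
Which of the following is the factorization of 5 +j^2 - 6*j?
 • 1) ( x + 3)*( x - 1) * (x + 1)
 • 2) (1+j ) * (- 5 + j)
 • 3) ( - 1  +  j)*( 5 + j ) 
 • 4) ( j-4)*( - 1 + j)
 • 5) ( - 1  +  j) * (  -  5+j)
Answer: 5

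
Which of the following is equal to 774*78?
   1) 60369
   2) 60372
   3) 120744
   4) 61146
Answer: 2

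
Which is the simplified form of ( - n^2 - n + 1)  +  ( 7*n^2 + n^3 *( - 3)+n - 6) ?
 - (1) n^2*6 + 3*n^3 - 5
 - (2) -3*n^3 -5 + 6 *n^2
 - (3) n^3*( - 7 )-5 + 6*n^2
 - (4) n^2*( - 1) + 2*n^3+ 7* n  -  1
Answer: 2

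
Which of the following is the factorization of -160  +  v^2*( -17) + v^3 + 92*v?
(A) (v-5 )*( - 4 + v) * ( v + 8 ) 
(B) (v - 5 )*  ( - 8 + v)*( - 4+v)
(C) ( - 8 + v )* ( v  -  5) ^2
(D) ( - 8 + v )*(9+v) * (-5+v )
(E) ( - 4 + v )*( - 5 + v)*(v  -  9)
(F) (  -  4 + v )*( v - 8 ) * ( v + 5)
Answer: B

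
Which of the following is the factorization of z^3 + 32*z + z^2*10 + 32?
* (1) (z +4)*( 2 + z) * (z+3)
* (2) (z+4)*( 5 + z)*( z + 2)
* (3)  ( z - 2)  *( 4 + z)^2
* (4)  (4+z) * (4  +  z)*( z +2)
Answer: 4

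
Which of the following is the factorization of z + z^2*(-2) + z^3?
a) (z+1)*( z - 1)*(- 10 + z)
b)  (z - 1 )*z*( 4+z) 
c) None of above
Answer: c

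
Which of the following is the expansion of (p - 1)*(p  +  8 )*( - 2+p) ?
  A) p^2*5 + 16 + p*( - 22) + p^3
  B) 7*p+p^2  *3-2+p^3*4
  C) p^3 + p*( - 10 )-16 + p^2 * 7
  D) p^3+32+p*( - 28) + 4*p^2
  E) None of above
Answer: A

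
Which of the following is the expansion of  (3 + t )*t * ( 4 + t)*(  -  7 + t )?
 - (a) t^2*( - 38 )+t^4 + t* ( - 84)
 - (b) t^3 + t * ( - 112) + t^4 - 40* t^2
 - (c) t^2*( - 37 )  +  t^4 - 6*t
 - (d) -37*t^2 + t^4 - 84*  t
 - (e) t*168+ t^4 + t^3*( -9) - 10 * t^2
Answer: d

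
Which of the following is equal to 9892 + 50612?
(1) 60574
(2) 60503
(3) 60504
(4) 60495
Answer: 3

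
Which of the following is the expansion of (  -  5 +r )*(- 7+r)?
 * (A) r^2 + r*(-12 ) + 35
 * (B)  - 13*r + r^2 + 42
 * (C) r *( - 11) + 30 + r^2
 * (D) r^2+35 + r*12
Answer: A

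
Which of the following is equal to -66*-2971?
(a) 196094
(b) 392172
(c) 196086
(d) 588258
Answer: c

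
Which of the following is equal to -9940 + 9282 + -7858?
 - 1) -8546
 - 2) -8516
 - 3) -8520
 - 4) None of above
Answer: 2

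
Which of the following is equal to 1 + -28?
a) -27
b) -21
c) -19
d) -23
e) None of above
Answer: a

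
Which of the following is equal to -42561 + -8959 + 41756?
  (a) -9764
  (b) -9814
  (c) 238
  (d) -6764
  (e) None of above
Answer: a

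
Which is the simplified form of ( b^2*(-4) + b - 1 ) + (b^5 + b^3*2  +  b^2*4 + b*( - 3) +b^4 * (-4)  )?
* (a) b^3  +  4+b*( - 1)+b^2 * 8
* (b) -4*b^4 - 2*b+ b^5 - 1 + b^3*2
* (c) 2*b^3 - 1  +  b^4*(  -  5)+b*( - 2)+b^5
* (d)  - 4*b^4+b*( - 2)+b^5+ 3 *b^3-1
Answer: b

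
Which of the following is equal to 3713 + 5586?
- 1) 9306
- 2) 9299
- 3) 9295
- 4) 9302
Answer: 2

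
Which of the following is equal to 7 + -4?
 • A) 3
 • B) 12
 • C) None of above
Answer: A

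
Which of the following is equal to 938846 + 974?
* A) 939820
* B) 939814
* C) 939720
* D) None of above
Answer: A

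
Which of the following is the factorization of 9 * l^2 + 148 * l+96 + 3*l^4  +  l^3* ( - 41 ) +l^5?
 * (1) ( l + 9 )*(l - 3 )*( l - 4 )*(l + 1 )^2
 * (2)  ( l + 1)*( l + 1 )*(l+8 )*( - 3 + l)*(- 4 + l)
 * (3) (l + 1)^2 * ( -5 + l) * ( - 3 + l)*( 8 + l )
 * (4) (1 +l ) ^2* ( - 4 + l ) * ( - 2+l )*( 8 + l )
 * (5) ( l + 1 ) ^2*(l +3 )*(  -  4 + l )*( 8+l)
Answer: 2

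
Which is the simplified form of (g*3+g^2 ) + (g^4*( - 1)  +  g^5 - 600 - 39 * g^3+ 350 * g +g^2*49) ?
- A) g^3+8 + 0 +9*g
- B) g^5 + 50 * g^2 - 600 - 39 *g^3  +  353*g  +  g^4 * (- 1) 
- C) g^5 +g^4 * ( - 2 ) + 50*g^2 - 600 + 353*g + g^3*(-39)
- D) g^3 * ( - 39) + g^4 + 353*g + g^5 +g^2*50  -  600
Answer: B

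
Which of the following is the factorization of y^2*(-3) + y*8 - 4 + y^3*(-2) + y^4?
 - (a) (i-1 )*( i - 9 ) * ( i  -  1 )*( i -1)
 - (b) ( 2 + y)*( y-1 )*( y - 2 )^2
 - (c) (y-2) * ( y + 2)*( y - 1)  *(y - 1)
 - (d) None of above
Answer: c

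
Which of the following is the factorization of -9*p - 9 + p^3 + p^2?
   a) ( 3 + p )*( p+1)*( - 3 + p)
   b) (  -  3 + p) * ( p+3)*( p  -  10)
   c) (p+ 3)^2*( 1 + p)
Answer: a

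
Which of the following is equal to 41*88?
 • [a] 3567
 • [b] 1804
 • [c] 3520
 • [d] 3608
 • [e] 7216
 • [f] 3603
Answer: d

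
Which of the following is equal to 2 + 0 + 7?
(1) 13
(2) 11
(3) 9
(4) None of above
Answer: 3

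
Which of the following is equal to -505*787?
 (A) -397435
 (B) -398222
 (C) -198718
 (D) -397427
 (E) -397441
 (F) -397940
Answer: A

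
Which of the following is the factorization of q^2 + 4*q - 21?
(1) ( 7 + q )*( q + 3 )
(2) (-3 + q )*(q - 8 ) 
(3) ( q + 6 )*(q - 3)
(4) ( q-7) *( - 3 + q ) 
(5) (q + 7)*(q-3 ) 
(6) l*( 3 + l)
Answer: 5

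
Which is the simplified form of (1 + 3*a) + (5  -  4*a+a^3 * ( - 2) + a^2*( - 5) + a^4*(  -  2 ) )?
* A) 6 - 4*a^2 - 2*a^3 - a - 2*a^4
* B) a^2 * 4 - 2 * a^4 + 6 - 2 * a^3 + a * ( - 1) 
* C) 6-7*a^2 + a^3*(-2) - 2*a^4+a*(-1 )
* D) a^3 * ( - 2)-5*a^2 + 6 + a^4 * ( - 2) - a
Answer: D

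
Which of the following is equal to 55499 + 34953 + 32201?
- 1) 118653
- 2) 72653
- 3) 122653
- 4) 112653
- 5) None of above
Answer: 3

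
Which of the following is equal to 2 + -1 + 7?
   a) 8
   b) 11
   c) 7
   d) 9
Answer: a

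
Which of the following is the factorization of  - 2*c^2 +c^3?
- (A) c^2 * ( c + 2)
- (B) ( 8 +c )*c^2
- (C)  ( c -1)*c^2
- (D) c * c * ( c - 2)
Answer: D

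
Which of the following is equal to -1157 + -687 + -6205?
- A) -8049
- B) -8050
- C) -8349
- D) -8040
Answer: A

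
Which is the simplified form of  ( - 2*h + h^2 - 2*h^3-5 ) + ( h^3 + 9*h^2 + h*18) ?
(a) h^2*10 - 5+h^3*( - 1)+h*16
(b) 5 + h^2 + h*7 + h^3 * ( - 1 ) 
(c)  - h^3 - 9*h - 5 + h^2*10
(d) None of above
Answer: a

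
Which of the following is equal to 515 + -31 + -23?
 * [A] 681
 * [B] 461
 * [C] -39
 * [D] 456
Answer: B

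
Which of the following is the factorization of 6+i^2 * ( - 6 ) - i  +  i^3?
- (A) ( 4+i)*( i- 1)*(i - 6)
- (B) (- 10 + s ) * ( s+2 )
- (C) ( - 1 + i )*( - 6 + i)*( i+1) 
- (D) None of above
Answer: C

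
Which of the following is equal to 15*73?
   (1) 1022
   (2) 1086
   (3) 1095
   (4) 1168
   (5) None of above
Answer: 3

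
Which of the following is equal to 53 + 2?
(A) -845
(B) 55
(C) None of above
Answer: B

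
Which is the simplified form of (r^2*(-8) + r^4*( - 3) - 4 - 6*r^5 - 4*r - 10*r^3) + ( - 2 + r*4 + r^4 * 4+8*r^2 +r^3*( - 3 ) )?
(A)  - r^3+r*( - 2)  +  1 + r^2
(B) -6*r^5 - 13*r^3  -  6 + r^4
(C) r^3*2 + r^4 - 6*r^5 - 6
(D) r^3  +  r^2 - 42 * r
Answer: B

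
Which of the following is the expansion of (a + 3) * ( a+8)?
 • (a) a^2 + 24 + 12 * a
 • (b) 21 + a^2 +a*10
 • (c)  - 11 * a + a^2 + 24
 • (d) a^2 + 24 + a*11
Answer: d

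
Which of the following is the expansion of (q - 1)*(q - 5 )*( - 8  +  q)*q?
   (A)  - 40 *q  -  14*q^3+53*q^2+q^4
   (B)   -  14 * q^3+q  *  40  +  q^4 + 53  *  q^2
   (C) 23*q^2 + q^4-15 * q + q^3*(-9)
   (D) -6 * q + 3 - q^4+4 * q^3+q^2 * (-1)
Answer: A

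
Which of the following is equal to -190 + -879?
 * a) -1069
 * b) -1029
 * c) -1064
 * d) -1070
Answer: a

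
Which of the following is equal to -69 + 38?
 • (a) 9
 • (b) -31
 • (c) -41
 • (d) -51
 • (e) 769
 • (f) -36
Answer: b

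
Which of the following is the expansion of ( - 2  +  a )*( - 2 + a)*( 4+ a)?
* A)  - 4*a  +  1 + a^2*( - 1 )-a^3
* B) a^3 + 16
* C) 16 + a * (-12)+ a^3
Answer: C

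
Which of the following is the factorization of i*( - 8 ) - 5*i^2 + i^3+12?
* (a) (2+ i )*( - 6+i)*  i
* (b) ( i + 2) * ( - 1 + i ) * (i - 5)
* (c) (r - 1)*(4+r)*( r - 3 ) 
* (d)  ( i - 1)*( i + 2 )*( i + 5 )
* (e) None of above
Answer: e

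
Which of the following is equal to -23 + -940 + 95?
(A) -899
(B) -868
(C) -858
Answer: B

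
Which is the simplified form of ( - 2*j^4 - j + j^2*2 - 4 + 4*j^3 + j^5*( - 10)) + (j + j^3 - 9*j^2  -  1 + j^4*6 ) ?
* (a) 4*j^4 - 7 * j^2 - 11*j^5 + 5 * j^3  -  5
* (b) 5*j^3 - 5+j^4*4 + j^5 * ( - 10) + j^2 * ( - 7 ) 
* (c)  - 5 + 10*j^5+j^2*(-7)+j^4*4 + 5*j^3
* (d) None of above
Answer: b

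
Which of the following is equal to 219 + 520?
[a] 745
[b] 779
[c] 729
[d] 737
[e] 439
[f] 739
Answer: f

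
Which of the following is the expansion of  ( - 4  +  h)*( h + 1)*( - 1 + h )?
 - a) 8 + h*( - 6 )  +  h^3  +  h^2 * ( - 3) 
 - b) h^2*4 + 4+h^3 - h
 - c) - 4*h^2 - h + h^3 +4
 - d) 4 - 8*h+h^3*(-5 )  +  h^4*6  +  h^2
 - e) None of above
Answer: c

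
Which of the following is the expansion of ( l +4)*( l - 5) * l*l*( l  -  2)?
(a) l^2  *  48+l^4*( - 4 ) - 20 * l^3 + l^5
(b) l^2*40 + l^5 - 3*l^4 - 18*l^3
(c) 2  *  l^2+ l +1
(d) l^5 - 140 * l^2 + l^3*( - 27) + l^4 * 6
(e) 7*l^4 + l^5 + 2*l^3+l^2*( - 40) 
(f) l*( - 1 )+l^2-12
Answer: b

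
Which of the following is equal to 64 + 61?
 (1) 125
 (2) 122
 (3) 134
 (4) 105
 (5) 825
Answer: 1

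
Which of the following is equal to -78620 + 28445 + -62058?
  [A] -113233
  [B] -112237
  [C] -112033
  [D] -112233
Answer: D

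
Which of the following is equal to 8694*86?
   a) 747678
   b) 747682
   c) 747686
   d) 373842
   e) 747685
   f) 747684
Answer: f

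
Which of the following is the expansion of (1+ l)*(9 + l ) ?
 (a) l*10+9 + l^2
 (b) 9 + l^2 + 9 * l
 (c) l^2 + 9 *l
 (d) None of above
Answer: a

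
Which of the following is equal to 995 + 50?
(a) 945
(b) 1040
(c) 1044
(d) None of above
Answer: d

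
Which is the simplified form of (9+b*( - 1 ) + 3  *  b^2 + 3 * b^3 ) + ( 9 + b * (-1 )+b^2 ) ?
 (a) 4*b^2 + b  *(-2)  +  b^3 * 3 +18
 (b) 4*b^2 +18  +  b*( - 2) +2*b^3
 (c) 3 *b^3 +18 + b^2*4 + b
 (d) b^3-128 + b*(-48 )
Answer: a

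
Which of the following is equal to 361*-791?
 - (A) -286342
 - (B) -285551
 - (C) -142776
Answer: B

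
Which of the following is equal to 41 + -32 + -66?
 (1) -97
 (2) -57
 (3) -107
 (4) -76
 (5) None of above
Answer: 2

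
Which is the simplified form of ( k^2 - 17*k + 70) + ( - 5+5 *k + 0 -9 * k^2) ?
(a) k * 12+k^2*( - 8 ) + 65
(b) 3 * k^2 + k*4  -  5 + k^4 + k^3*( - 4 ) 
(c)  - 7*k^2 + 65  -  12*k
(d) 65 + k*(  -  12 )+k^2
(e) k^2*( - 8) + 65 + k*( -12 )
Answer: e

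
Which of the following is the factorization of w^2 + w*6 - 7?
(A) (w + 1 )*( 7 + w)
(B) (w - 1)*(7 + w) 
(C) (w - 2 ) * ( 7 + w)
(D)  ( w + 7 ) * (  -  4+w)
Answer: B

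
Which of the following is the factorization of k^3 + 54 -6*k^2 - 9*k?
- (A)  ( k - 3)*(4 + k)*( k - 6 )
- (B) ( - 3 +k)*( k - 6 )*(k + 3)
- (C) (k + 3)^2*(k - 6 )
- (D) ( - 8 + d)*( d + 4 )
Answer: B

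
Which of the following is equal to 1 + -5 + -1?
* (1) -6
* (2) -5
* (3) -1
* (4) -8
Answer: 2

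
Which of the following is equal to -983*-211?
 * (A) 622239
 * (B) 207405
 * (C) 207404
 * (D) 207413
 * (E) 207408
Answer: D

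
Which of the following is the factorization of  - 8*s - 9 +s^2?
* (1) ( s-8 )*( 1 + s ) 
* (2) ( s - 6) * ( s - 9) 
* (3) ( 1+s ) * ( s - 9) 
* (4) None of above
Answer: 3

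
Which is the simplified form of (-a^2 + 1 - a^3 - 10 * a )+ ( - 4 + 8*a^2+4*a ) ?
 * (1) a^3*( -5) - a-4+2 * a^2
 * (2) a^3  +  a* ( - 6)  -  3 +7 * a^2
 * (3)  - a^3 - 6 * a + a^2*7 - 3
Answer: 3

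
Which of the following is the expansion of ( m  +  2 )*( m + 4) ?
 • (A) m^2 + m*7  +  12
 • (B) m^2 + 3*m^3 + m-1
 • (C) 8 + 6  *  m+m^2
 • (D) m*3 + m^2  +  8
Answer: C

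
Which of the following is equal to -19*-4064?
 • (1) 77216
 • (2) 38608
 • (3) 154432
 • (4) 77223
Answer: 1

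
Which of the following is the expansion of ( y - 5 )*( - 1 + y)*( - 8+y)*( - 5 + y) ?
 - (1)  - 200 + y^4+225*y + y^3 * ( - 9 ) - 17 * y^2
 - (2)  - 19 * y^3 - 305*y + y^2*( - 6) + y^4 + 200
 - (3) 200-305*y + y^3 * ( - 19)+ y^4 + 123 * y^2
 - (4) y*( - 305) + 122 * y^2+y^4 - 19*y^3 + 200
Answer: 3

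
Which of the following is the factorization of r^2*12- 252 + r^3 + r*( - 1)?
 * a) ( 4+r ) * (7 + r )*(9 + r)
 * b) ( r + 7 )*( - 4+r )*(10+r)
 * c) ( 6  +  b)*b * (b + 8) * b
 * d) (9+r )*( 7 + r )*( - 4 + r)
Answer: d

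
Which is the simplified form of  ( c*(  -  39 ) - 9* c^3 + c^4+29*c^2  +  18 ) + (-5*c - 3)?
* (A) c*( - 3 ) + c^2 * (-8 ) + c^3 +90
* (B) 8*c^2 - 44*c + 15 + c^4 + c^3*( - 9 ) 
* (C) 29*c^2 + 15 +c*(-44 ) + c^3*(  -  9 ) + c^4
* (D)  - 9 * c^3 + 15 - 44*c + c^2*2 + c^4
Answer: C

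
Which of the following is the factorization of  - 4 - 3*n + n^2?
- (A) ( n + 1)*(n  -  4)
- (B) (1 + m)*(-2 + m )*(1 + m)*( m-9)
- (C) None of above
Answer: A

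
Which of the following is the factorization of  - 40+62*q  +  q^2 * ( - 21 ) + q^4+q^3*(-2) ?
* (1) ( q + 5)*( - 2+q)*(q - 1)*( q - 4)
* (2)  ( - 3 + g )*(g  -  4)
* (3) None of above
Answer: 1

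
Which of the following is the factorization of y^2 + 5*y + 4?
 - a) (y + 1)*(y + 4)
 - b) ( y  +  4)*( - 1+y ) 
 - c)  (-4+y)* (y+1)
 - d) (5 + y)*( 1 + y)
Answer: a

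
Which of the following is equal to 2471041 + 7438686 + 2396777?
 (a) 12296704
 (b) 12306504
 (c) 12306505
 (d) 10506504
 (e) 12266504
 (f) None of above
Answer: b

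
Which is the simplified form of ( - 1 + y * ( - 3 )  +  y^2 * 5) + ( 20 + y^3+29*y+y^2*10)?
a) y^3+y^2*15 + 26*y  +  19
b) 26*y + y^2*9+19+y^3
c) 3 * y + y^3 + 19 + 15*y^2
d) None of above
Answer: a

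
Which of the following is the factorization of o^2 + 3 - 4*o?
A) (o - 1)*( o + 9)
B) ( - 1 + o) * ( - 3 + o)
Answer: B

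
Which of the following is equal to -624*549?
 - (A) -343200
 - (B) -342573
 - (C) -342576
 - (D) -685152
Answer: C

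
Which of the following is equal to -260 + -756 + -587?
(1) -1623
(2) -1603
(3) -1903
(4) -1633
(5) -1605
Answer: 2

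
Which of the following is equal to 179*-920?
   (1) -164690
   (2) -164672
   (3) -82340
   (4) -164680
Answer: 4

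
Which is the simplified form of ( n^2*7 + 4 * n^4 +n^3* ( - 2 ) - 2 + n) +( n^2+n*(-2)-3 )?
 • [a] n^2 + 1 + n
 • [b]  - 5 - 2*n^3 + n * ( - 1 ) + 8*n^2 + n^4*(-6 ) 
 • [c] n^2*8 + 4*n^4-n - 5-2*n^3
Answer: c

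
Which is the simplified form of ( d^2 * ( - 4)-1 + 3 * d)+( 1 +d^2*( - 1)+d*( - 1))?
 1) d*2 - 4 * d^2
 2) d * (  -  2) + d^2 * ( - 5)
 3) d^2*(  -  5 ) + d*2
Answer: 3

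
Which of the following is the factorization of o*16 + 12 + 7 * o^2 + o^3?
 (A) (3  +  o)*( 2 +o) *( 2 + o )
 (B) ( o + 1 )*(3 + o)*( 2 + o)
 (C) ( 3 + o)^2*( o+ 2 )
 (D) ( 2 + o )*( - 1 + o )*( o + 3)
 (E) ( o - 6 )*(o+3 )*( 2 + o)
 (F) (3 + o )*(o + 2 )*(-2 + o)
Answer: A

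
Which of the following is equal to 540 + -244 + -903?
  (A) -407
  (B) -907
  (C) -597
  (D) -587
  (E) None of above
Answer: E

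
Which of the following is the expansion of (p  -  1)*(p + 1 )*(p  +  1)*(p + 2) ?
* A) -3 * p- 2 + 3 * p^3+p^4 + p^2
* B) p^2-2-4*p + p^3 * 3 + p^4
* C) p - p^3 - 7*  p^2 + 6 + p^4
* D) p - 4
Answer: A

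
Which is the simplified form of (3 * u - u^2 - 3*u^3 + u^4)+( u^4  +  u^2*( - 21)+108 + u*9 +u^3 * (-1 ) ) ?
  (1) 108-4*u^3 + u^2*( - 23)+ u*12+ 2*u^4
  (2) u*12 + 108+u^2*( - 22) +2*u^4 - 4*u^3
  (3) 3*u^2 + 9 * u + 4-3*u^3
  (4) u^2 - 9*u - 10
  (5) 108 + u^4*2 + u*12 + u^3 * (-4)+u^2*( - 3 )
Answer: 2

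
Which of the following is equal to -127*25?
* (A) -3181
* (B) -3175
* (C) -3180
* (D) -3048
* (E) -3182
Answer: B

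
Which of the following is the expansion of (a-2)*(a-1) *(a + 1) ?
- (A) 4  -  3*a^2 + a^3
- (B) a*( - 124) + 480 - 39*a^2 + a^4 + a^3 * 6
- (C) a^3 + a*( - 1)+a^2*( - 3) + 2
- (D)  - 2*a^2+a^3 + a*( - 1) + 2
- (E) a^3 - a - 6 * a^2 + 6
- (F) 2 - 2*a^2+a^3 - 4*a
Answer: D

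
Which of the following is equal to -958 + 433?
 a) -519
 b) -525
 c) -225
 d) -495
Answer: b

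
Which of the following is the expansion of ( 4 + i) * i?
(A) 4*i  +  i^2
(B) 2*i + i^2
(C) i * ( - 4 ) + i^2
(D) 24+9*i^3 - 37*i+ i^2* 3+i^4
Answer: A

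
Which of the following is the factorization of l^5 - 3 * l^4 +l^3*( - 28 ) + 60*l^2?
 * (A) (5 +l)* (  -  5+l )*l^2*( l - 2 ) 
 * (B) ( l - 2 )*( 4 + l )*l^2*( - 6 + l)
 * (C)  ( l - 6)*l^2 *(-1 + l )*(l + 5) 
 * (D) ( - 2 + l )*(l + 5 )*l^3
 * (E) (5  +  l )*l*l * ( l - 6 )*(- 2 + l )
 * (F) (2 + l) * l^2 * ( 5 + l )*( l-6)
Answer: E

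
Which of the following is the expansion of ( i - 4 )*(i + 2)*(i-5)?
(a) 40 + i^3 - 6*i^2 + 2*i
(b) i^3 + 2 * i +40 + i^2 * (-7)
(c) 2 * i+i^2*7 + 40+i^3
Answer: b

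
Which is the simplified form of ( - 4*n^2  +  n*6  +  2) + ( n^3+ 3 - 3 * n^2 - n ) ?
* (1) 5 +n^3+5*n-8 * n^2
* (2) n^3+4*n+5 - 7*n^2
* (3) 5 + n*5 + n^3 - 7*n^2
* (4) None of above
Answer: 3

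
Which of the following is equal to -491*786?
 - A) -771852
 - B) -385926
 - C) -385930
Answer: B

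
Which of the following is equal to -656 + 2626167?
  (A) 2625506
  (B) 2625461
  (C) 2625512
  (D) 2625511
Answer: D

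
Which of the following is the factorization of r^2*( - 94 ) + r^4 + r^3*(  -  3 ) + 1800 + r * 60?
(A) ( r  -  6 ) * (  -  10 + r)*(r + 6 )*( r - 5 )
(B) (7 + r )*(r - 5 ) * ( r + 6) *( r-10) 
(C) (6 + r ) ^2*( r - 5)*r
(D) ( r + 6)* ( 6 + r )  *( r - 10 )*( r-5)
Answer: D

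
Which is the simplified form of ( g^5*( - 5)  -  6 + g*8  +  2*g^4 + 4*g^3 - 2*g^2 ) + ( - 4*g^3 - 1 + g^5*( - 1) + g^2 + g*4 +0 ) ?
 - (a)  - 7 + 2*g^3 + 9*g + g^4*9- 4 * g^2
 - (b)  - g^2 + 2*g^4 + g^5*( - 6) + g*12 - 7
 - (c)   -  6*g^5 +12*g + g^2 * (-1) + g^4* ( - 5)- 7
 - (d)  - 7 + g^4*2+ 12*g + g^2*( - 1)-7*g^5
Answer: b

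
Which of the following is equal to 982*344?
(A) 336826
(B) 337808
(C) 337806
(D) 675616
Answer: B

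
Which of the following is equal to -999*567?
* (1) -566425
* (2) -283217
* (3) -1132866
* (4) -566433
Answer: 4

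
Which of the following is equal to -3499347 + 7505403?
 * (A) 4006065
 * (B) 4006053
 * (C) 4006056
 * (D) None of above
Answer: C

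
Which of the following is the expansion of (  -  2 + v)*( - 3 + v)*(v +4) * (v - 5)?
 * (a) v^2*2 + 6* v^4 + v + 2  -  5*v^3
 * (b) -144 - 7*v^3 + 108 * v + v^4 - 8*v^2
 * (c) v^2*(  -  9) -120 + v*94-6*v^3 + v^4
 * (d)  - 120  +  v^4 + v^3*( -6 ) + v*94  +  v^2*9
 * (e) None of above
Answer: c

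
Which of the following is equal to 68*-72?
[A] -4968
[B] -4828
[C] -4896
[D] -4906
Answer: C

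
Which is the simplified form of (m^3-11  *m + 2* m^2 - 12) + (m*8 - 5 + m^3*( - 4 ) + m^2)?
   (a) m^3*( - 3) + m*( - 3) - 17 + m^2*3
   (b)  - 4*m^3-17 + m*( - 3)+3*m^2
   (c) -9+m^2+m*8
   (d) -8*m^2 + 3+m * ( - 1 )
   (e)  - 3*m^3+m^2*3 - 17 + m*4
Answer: a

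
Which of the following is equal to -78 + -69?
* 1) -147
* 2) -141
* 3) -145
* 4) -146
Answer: 1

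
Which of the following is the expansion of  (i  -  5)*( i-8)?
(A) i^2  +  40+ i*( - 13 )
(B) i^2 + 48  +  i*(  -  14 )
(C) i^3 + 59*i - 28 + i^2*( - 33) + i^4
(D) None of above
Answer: A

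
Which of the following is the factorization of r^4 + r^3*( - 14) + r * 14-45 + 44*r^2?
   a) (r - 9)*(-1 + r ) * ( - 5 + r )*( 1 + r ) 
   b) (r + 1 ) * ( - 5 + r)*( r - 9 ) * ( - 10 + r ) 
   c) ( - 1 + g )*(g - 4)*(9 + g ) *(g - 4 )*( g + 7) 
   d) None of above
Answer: a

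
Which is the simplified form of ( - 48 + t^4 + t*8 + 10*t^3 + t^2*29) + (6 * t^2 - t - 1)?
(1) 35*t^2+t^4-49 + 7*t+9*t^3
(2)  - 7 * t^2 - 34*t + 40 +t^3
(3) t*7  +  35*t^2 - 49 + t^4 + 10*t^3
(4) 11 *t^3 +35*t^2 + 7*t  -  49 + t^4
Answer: 3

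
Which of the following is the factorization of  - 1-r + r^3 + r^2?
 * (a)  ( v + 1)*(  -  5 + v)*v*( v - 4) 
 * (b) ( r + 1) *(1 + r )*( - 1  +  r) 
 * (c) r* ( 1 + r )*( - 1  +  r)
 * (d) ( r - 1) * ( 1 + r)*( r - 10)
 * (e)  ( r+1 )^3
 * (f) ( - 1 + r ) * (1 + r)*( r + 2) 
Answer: b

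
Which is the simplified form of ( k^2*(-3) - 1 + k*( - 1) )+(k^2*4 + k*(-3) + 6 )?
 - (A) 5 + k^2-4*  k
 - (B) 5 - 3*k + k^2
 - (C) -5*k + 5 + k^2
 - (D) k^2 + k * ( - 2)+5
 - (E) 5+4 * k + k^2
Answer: A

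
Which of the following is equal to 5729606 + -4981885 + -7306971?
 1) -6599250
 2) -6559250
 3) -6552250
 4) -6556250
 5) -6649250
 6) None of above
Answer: 2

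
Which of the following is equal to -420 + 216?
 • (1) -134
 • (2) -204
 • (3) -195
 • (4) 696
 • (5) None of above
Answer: 2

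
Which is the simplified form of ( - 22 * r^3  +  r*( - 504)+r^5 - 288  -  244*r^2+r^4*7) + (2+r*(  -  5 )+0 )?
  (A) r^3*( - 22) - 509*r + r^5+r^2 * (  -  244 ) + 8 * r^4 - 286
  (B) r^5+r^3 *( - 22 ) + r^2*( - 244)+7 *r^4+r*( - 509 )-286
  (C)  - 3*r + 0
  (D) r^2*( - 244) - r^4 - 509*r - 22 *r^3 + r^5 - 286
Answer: B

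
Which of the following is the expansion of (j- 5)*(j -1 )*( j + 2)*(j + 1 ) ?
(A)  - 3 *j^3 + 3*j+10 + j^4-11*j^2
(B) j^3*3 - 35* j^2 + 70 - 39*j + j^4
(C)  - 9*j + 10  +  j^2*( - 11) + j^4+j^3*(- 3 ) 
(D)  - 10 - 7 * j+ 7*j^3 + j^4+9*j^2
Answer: A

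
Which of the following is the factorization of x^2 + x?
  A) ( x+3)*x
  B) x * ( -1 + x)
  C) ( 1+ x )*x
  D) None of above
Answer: C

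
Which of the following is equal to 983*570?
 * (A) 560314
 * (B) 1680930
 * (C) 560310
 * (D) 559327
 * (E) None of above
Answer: C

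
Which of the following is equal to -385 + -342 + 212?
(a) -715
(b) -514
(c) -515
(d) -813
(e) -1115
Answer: c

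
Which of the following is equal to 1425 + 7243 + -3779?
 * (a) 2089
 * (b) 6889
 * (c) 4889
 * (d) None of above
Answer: c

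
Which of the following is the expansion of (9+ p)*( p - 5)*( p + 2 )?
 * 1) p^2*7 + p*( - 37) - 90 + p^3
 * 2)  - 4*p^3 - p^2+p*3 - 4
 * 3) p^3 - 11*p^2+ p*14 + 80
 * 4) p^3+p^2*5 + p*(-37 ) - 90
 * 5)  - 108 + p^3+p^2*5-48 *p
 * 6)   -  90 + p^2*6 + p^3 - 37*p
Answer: 6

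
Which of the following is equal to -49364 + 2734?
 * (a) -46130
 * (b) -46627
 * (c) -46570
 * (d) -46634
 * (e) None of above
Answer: e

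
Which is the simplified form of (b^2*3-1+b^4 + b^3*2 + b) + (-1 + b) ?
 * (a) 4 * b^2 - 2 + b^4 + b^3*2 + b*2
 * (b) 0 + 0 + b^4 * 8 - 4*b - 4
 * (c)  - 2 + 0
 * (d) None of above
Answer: d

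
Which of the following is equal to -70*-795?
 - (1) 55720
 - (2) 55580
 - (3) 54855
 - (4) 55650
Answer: 4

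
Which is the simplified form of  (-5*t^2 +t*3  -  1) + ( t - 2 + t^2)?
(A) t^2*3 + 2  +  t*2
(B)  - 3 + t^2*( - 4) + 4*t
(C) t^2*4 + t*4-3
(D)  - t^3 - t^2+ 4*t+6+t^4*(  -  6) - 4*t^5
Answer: B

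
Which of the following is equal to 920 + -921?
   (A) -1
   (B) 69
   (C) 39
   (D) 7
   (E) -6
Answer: A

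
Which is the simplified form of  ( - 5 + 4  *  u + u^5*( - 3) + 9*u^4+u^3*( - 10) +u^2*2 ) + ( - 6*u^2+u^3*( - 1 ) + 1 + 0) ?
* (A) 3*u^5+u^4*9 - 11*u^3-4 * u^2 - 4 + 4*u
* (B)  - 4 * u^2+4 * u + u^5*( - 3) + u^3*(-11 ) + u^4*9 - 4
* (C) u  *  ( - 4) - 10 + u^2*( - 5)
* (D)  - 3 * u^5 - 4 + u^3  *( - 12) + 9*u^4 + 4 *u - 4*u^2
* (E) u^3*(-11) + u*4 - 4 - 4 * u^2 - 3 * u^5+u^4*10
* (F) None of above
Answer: B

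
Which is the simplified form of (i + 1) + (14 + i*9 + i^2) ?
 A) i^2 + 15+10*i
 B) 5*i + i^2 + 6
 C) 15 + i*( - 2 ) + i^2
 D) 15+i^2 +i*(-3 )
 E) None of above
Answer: A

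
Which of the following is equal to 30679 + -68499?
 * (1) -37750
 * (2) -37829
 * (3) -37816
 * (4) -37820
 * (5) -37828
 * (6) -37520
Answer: 4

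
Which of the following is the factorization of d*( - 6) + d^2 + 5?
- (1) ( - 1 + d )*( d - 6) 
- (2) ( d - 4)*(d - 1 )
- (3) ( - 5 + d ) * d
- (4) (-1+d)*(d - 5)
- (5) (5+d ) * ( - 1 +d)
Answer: 4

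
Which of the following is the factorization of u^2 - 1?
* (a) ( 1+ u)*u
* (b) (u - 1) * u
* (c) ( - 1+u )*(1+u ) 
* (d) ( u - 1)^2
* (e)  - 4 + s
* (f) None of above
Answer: c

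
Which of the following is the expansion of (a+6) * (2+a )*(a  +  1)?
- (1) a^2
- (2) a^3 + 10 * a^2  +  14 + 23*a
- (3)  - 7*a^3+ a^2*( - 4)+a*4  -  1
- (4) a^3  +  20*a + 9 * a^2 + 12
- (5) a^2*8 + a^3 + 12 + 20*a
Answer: 4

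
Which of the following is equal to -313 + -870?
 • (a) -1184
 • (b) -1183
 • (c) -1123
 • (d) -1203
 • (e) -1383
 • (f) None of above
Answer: b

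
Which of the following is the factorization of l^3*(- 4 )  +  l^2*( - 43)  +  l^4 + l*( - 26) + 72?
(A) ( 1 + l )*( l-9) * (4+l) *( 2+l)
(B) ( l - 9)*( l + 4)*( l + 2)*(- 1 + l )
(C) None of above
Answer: B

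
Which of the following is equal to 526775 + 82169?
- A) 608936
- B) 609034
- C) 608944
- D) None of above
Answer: C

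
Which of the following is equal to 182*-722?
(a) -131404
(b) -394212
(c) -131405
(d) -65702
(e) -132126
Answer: a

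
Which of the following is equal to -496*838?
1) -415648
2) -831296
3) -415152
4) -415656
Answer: 1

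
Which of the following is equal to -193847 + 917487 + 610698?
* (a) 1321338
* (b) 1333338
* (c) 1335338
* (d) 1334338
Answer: d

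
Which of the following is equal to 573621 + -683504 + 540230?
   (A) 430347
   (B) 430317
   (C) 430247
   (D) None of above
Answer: A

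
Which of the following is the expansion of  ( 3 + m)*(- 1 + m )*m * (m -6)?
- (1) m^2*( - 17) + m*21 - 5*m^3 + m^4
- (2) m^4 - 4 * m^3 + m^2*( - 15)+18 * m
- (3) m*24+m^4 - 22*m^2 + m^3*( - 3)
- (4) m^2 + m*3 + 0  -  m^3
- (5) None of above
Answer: 2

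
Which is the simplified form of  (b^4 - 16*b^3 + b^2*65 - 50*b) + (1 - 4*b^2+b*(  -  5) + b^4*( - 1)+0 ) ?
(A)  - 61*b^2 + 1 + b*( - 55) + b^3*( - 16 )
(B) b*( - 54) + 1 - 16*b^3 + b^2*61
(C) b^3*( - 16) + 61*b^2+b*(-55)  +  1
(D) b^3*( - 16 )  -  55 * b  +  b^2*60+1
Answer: C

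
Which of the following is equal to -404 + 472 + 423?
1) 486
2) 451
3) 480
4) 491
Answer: 4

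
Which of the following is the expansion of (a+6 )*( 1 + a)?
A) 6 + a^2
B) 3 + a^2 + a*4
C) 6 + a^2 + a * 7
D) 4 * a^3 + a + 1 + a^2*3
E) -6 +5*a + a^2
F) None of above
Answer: C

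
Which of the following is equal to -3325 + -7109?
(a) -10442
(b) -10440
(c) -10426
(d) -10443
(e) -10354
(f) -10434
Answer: f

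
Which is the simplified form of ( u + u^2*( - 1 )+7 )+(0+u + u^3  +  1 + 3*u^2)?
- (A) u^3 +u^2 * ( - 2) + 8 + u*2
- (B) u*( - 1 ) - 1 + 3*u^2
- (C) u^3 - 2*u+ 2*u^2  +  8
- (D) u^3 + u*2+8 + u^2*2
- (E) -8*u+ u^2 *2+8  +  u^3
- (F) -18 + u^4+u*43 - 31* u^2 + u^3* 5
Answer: D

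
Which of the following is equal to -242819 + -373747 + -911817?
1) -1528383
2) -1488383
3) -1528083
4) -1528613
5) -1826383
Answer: 1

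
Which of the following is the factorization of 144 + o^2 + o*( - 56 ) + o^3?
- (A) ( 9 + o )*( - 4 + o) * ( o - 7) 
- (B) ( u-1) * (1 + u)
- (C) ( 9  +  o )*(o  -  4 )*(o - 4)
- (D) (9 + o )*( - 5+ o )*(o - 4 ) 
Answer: C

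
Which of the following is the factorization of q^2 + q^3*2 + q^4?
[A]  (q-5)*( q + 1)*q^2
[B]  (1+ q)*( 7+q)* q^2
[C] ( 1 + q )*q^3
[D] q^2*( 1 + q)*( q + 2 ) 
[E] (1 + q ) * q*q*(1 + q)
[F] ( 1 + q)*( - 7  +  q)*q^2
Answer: E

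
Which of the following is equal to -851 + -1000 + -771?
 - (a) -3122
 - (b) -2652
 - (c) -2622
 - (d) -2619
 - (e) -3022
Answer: c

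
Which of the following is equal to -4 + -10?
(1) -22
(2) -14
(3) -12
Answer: 2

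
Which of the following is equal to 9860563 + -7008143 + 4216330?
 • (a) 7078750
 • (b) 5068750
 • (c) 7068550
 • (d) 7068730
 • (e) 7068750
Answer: e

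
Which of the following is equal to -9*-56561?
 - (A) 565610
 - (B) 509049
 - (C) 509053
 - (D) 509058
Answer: B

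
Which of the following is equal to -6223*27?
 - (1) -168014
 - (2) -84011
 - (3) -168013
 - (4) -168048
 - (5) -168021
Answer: 5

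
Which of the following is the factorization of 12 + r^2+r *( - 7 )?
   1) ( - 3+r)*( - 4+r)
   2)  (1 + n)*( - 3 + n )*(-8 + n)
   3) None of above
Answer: 1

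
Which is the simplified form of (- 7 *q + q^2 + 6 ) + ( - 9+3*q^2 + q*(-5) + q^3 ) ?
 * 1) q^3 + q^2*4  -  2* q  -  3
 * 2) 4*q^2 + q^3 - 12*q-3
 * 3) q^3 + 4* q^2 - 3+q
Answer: 2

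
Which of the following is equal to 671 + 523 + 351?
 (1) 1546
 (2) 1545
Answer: 2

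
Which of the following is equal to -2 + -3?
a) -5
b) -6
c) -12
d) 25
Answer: a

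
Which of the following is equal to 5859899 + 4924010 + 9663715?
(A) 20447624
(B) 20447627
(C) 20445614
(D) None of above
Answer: A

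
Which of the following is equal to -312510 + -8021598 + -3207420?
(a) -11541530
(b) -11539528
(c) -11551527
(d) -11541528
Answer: d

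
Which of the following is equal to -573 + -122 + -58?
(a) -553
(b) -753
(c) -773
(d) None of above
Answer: b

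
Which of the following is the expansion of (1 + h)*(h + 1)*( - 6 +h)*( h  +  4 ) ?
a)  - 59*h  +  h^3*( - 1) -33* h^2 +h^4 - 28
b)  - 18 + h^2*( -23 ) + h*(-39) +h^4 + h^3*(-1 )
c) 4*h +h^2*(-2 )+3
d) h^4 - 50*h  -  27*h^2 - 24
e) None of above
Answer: d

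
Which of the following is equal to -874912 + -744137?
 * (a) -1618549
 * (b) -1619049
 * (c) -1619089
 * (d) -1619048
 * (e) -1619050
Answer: b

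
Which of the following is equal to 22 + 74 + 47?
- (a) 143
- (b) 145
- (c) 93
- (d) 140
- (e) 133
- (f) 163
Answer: a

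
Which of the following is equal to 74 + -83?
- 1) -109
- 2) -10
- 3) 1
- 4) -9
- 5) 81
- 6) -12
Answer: 4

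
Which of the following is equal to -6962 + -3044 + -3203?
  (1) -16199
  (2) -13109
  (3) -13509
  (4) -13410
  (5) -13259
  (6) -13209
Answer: 6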